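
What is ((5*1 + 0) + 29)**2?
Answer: 1156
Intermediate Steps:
((5*1 + 0) + 29)**2 = ((5 + 0) + 29)**2 = (5 + 29)**2 = 34**2 = 1156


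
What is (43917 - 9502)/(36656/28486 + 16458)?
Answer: 490172845/234429622 ≈ 2.0909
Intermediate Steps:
(43917 - 9502)/(36656/28486 + 16458) = 34415/(36656*(1/28486) + 16458) = 34415/(18328/14243 + 16458) = 34415/(234429622/14243) = 34415*(14243/234429622) = 490172845/234429622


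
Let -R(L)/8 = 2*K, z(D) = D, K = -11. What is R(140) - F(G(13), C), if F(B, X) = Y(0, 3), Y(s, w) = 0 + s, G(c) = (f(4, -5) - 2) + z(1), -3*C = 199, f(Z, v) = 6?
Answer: 176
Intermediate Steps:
C = -199/3 (C = -⅓*199 = -199/3 ≈ -66.333)
R(L) = 176 (R(L) = -16*(-11) = -8*(-22) = 176)
G(c) = 5 (G(c) = (6 - 2) + 1 = 4 + 1 = 5)
Y(s, w) = s
F(B, X) = 0
R(140) - F(G(13), C) = 176 - 1*0 = 176 + 0 = 176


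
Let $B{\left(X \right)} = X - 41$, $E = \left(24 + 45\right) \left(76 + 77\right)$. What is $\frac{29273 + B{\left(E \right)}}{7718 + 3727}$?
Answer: $\frac{13263}{3815} \approx 3.4765$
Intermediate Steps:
$E = 10557$ ($E = 69 \cdot 153 = 10557$)
$B{\left(X \right)} = -41 + X$
$\frac{29273 + B{\left(E \right)}}{7718 + 3727} = \frac{29273 + \left(-41 + 10557\right)}{7718 + 3727} = \frac{29273 + 10516}{11445} = 39789 \cdot \frac{1}{11445} = \frac{13263}{3815}$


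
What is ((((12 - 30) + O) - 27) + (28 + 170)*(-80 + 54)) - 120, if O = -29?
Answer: -5342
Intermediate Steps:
((((12 - 30) + O) - 27) + (28 + 170)*(-80 + 54)) - 120 = ((((12 - 30) - 29) - 27) + (28 + 170)*(-80 + 54)) - 120 = (((-18 - 29) - 27) + 198*(-26)) - 120 = ((-47 - 27) - 5148) - 120 = (-74 - 5148) - 120 = -5222 - 120 = -5342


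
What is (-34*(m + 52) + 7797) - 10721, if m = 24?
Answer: -5508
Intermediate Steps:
(-34*(m + 52) + 7797) - 10721 = (-34*(24 + 52) + 7797) - 10721 = (-34*76 + 7797) - 10721 = (-2584 + 7797) - 10721 = 5213 - 10721 = -5508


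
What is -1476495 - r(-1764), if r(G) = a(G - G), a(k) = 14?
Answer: -1476509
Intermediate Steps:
r(G) = 14
-1476495 - r(-1764) = -1476495 - 1*14 = -1476495 - 14 = -1476509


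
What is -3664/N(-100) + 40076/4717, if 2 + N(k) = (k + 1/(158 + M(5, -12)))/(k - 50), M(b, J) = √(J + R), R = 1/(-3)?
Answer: 38971485632806628/14138498077351 + 549600*I*√111/2997349603 ≈ 2756.4 + 0.0019318*I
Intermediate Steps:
R = -⅓ ≈ -0.33333
M(b, J) = √(-⅓ + J) (M(b, J) = √(J - ⅓) = √(-⅓ + J))
N(k) = -2 + (k + 1/(158 + I*√111/3))/(-50 + k) (N(k) = -2 + (k + 1/(158 + √(-3 + 9*(-12))/3))/(k - 50) = -2 + (k + 1/(158 + √(-3 - 108)/3))/(-50 + k) = -2 + (k + 1/(158 + √(-111)/3))/(-50 + k) = -2 + (k + 1/(158 + (I*√111)/3))/(-50 + k) = -2 + (k + 1/(158 + I*√111/3))/(-50 + k))
-3664/N(-100) + 40076/4717 = -3664*(-23700 + 474*(-100) - 50*I*√111 + I*(-100)*√111)/(47403 - 474*(-100) + 100*I*√111 - 1*I*(-100)*√111) + 40076/4717 = -3664*(-23700 - 47400 - 50*I*√111 - 100*I*√111)/(47403 + 47400 + 100*I*√111 + 100*I*√111) + 40076*(1/4717) = -3664*(-71100 - 150*I*√111)/(94803 + 200*I*√111) + 40076/4717 = 40076/4717 - 3664*(-71100 - 150*I*√111)/(94803 + 200*I*√111)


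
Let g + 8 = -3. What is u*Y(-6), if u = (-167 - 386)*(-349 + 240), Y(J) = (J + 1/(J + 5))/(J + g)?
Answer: 421939/17 ≈ 24820.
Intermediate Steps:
g = -11 (g = -8 - 3 = -11)
Y(J) = (J + 1/(5 + J))/(-11 + J) (Y(J) = (J + 1/(J + 5))/(J - 11) = (J + 1/(5 + J))/(-11 + J))
u = 60277 (u = -553*(-109) = 60277)
u*Y(-6) = 60277*((1 + (-6)² + 5*(-6))/(-55 + (-6)² - 6*(-6))) = 60277*((1 + 36 - 30)/(-55 + 36 + 36)) = 60277*(7/17) = 421939/17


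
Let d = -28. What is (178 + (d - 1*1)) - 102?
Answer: 47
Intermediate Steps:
(178 + (d - 1*1)) - 102 = (178 + (-28 - 1*1)) - 102 = (178 + (-28 - 1)) - 102 = (178 - 29) - 102 = 149 - 102 = 47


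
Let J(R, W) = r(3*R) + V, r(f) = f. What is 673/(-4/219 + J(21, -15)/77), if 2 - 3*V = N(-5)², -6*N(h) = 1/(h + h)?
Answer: 3714152400/4462357 ≈ 832.33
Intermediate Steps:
N(h) = -1/(12*h) (N(h) = -1/(6*(h + h)) = -1/(2*h)/6 = -1/(12*h))
V = 7199/10800 (V = ⅔ - (-1/12/(-5))²/3 = ⅔ - (-1/12*(-⅕))²/3 = ⅔ - (1/60)²/3 = ⅔ - ⅓*1/3600 = ⅔ - 1/10800 = 7199/10800 ≈ 0.66657)
J(R, W) = 7199/10800 + 3*R (J(R, W) = 3*R + 7199/10800 = 7199/10800 + 3*R)
673/(-4/219 + J(21, -15)/77) = 673/(-4/219 + (7199/10800 + 3*21)/77) = 673/(-4*1/219 + (7199/10800 + 63)*(1/77)) = 673/(-4/219 + (687599/10800)*(1/77)) = 673/(-4/219 + 62509/75600) = 673/(4462357/5518800) = 673*(5518800/4462357) = 3714152400/4462357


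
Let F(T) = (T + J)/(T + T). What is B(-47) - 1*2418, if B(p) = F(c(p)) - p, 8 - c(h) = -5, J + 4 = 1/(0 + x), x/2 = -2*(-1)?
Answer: -246547/104 ≈ -2370.6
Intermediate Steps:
x = 4 (x = 2*(-2*(-1)) = 2*2 = 4)
J = -15/4 (J = -4 + 1/(0 + 4) = -4 + 1/4 = -15/4 ≈ -3.7500)
c(h) = 13 (c(h) = 8 - 1*(-5) = 8 + 5 = 13)
F(T) = (-15/4 + T)/(2*T) (F(T) = (T - 15/4)/(T + T) = (-15/4 + T)/((2*T)) = (-15/4 + T)*(1/(2*T)) = (-15/4 + T)/(2*T))
B(p) = 37/104 - p (B(p) = (1/8)*(-15 + 4*13)/13 - p = (1/8)*(1/13)*(-15 + 52) - p = (1/8)*(1/13)*37 - p = 37/104 - p)
B(-47) - 1*2418 = (37/104 - 1*(-47)) - 1*2418 = (37/104 + 47) - 2418 = 4925/104 - 2418 = -246547/104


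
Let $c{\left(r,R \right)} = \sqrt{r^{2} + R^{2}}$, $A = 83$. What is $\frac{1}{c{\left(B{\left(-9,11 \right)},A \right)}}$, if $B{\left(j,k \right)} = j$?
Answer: $\frac{\sqrt{6970}}{6970} \approx 0.011978$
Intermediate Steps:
$c{\left(r,R \right)} = \sqrt{R^{2} + r^{2}}$
$\frac{1}{c{\left(B{\left(-9,11 \right)},A \right)}} = \frac{1}{\sqrt{83^{2} + \left(-9\right)^{2}}} = \frac{1}{\sqrt{6889 + 81}} = \frac{1}{\sqrt{6970}} = \frac{\sqrt{6970}}{6970}$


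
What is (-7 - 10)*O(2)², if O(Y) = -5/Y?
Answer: -425/4 ≈ -106.25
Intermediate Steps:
(-7 - 10)*O(2)² = (-7 - 10)*(-5/2)² = -17*(-5*½)² = -17*(-5/2)² = -17*25/4 = -425/4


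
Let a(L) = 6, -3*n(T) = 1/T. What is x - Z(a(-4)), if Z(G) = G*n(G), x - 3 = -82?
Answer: -236/3 ≈ -78.667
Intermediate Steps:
n(T) = -1/(3*T)
x = -79 (x = 3 - 82 = -79)
Z(G) = -⅓ (Z(G) = G*(-1/(3*G)) = -⅓)
x - Z(a(-4)) = -79 - 1*(-⅓) = -79 + ⅓ = -236/3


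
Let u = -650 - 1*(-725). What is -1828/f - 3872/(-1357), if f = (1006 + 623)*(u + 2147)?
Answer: 7006378870/2455924383 ≈ 2.8528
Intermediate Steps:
u = 75 (u = -650 + 725 = 75)
f = 3619638 (f = (1006 + 623)*(75 + 2147) = 1629*2222 = 3619638)
-1828/f - 3872/(-1357) = -1828/3619638 - 3872/(-1357) = -1828*1/3619638 - 3872*(-1/1357) = -914/1809819 + 3872/1357 = 7006378870/2455924383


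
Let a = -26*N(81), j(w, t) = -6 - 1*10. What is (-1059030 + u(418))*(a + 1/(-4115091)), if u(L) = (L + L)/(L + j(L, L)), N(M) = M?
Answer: 1844765966732575964/827133291 ≈ 2.2303e+9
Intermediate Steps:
j(w, t) = -16 (j(w, t) = -6 - 10 = -16)
u(L) = 2*L/(-16 + L) (u(L) = (L + L)/(L - 16) = (2*L)/(-16 + L) = 2*L/(-16 + L))
a = -2106 (a = -26*81 = -2106)
(-1059030 + u(418))*(a + 1/(-4115091)) = (-1059030 + 2*418/(-16 + 418))*(-2106 + 1/(-4115091)) = (-1059030 + 2*418/402)*(-2106 - 1/4115091) = (-1059030 + 2*418*(1/402))*(-8666381647/4115091) = (-1059030 + 418/201)*(-8666381647/4115091) = -212864612/201*(-8666381647/4115091) = 1844765966732575964/827133291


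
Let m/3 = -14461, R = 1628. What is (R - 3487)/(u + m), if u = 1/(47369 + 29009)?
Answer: 141986702/3313506773 ≈ 0.042851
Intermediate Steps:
u = 1/76378 ≈ 1.3093e-5
m = -43383 (m = 3*(-14461) = -43383)
(R - 3487)/(u + m) = (1628 - 3487)/(1/76378 - 43383) = -1859/(-3313506773/76378) = -1859*(-76378/3313506773) = 141986702/3313506773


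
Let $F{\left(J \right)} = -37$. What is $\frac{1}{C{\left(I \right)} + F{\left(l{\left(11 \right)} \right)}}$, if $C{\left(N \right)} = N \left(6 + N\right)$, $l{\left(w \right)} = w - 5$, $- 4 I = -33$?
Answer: $\frac{16}{1289} \approx 0.012413$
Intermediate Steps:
$I = \frac{33}{4}$ ($I = \left(- \frac{1}{4}\right) \left(-33\right) = \frac{33}{4} \approx 8.25$)
$l{\left(w \right)} = -5 + w$ ($l{\left(w \right)} = w - 5 = -5 + w$)
$\frac{1}{C{\left(I \right)} + F{\left(l{\left(11 \right)} \right)}} = \frac{1}{\frac{33 \left(6 + \frac{33}{4}\right)}{4} - 37} = \frac{1}{\frac{33}{4} \cdot \frac{57}{4} - 37} = \frac{1}{\frac{1881}{16} - 37} = \frac{1}{\frac{1289}{16}} = \frac{16}{1289}$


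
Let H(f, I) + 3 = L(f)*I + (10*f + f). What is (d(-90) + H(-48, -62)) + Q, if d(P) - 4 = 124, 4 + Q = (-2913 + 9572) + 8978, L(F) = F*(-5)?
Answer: 350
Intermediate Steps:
L(F) = -5*F
Q = 15633 (Q = -4 + ((-2913 + 9572) + 8978) = -4 + (6659 + 8978) = -4 + 15637 = 15633)
d(P) = 128 (d(P) = 4 + 124 = 128)
H(f, I) = -3 + 11*f - 5*I*f (H(f, I) = -3 + ((-5*f)*I + (10*f + f)) = -3 + (-5*I*f + 11*f) = -3 + (11*f - 5*I*f) = -3 + 11*f - 5*I*f)
(d(-90) + H(-48, -62)) + Q = (128 + (-3 + 11*(-48) - 5*(-62)*(-48))) + 15633 = (128 + (-3 - 528 - 14880)) + 15633 = (128 - 15411) + 15633 = -15283 + 15633 = 350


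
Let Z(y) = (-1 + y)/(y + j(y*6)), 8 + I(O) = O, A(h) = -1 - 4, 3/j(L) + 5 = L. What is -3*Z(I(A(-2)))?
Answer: -1743/541 ≈ -3.2218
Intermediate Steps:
j(L) = 3/(-5 + L)
A(h) = -5
I(O) = -8 + O
Z(y) = (-1 + y)/(y + 3/(-5 + 6*y)) (Z(y) = (-1 + y)/(y + 3/(-5 + y*6)) = (-1 + y)/(y + 3/(-5 + 6*y)))
-3*Z(I(A(-2))) = -3*(-1 + (-8 - 5))*(-5 + 6*(-8 - 5))/(3 + (-8 - 5)*(-5 + 6*(-8 - 5))) = -3*(-1 - 13)*(-5 + 6*(-13))/(3 - 13*(-5 + 6*(-13))) = -3*(-14)*(-5 - 78)/(3 - 13*(-5 - 78)) = -3*(-14)*(-83)/(3 - 13*(-83)) = -3*(-14)*(-83)/(3 + 1079) = -3*(-14)*(-83)/1082 = -3*581/541 = -1743/541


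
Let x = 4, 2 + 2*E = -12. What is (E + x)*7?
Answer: -21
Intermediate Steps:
E = -7 (E = -1 + (½)*(-12) = -1 - 6 = -7)
(E + x)*7 = (-7 + 4)*7 = -3*7 = -21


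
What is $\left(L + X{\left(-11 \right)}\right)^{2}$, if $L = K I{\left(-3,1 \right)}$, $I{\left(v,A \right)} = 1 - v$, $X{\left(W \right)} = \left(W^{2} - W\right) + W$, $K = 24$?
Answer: $47089$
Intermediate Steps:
$X{\left(W \right)} = W^{2}$
$L = 96$ ($L = 24 \left(1 - -3\right) = 24 \left(1 + 3\right) = 24 \cdot 4 = 96$)
$\left(L + X{\left(-11 \right)}\right)^{2} = \left(96 + \left(-11\right)^{2}\right)^{2} = \left(96 + 121\right)^{2} = 217^{2} = 47089$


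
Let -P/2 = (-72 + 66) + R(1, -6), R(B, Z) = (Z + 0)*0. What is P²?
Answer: 144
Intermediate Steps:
R(B, Z) = 0 (R(B, Z) = Z*0 = 0)
P = 12 (P = -2*((-72 + 66) + 0) = -2*(-6 + 0) = -2*(-6) = 12)
P² = 12² = 144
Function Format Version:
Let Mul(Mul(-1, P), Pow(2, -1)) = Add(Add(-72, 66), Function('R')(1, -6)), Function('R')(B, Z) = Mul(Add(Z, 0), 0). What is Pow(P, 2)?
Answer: 144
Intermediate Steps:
Function('R')(B, Z) = 0 (Function('R')(B, Z) = Mul(Z, 0) = 0)
P = 12 (P = Mul(-2, Add(Add(-72, 66), 0)) = Mul(-2, Add(-6, 0)) = Mul(-2, -6) = 12)
Pow(P, 2) = Pow(12, 2) = 144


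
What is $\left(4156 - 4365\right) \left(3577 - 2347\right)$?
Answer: $-257070$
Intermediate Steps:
$\left(4156 - 4365\right) \left(3577 - 2347\right) = \left(-209\right) 1230 = -257070$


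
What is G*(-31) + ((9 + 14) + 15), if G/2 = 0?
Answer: 38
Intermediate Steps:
G = 0 (G = 2*0 = 0)
G*(-31) + ((9 + 14) + 15) = 0*(-31) + ((9 + 14) + 15) = 0 + (23 + 15) = 0 + 38 = 38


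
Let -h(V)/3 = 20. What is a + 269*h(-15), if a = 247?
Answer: -15893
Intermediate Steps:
h(V) = -60 (h(V) = -3*20 = -60)
a + 269*h(-15) = 247 + 269*(-60) = 247 - 16140 = -15893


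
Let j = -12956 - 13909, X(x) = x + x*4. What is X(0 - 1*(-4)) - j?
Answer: 26885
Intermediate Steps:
X(x) = 5*x (X(x) = x + 4*x = 5*x)
j = -26865
X(0 - 1*(-4)) - j = 5*(0 - 1*(-4)) - 1*(-26865) = 5*(0 + 4) + 26865 = 5*4 + 26865 = 20 + 26865 = 26885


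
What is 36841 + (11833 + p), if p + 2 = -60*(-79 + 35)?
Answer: 51312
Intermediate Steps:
p = 2638 (p = -2 - 60*(-79 + 35) = -2 - 60*(-44) = -2 + 2640 = 2638)
36841 + (11833 + p) = 36841 + (11833 + 2638) = 36841 + 14471 = 51312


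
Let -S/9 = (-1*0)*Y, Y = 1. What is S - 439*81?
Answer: -35559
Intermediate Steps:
S = 0 (S = -9*(-1*0) = -0 = -9*0 = 0)
S - 439*81 = 0 - 439*81 = 0 - 35559 = -35559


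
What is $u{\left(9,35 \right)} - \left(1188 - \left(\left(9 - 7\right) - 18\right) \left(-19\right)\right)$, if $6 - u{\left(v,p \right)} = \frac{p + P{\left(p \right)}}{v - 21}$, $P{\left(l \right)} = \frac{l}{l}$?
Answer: $-875$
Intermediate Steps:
$P{\left(l \right)} = 1$
$u{\left(v,p \right)} = 6 - \frac{1 + p}{-21 + v}$ ($u{\left(v,p \right)} = 6 - \frac{p + 1}{v - 21} = 6 - \frac{1 + p}{-21 + v}$)
$u{\left(9,35 \right)} - \left(1188 - \left(\left(9 - 7\right) - 18\right) \left(-19\right)\right) = \frac{-127 - 35 + 6 \cdot 9}{-21 + 9} - \left(1188 - \left(\left(9 - 7\right) - 18\right) \left(-19\right)\right) = \frac{-127 - 35 + 54}{-12} - \left(1188 - \left(\left(9 - 7\right) - 18\right) \left(-19\right)\right) = \left(- \frac{1}{12}\right) \left(-108\right) - \left(1188 - \left(2 - 18\right) \left(-19\right)\right) = 9 - \left(1188 - \left(-16\right) \left(-19\right)\right) = 9 - \left(1188 - 304\right) = 9 - 884 = -875$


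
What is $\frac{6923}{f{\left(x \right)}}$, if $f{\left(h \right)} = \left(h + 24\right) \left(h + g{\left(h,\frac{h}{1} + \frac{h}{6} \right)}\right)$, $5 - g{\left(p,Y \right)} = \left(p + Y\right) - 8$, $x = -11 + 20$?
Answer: $\frac{13846}{165} \approx 83.915$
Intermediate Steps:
$x = 9$
$g{\left(p,Y \right)} = 13 - Y - p$ ($g{\left(p,Y \right)} = 5 - \left(\left(p + Y\right) - 8\right) = 5 - \left(\left(Y + p\right) - 8\right) = 5 - \left(-8 + Y + p\right) = 13 - Y - p$)
$f{\left(h \right)} = \left(13 - \frac{7 h}{6}\right) \left(24 + h\right)$ ($f{\left(h \right)} = \left(h + 24\right) \left(h - \left(-13 + h + \frac{h}{1} + \frac{h}{6}\right)\right) = \left(24 + h\right) \left(h - \left(-13 + h + h 1 + h \frac{1}{6}\right)\right) = \left(24 + h\right) \left(h - \left(-13 + \frac{13 h}{6}\right)\right) = \left(24 + h\right) \left(13 - \frac{7 h}{6}\right) = \left(13 - \frac{7 h}{6}\right) \left(24 + h\right)$)
$\frac{6923}{f{\left(x \right)}} = \frac{6923}{312 - 135 - \frac{7 \cdot 9^{2}}{6}} = \frac{6923}{312 - 135 - \frac{189}{2}} = \frac{6923}{\frac{165}{2}} = 6923 \cdot \frac{2}{165} = \frac{13846}{165}$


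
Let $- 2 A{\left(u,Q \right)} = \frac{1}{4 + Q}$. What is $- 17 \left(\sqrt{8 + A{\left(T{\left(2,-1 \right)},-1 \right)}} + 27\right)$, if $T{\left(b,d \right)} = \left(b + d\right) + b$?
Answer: $-459 - \frac{17 \sqrt{282}}{6} \approx -506.58$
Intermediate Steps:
$T{\left(b,d \right)} = d + 2 b$
$A{\left(u,Q \right)} = - \frac{1}{2 \left(4 + Q\right)}$
$- 17 \left(\sqrt{8 + A{\left(T{\left(2,-1 \right)},-1 \right)}} + 27\right) = - 17 \left(\sqrt{8 - \frac{1}{8 + 2 \left(-1\right)}} + 27\right) = - 17 \left(\sqrt{8 - \frac{1}{8 - 2}} + 27\right) = - 17 \left(\sqrt{8 - \frac{1}{6}} + 27\right) = - 17 \left(\sqrt{\frac{47}{6}} + 27\right) = - 17 \left(\frac{\sqrt{282}}{6} + 27\right) = - 17 \left(27 + \frac{\sqrt{282}}{6}\right) = -459 - \frac{17 \sqrt{282}}{6}$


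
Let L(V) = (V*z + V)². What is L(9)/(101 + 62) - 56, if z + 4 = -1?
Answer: -7832/163 ≈ -48.049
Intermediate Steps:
z = -5 (z = -4 - 1 = -5)
L(V) = 16*V² (L(V) = (V*(-5) + V)² = (-5*V + V)² = (-4*V)² = 16*V²)
L(9)/(101 + 62) - 56 = (16*9²)/(101 + 62) - 56 = (16*81)/163 - 56 = (1/163)*1296 - 56 = 1296/163 - 56 = -7832/163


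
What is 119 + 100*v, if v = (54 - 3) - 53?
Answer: -81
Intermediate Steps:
v = -2 (v = 51 - 53 = -2)
119 + 100*v = 119 + 100*(-2) = 119 - 200 = -81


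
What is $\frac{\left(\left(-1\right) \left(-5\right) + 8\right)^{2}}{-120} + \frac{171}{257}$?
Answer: $- \frac{22913}{30840} \approx -0.74296$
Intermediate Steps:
$\frac{\left(\left(-1\right) \left(-5\right) + 8\right)^{2}}{-120} + \frac{171}{257} = \left(5 + 8\right)^{2} \left(- \frac{1}{120}\right) + 171 \cdot \frac{1}{257} = 13^{2} \left(- \frac{1}{120}\right) + \frac{171}{257} = 169 \left(- \frac{1}{120}\right) + \frac{171}{257} = - \frac{169}{120} + \frac{171}{257} = - \frac{22913}{30840}$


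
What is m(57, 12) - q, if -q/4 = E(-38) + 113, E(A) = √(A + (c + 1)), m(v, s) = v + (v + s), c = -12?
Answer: 578 + 28*I ≈ 578.0 + 28.0*I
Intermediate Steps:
m(v, s) = s + 2*v (m(v, s) = v + (s + v) = s + 2*v)
E(A) = √(-11 + A) (E(A) = √(A + (-12 + 1)) = √(A - 11) = √(-11 + A))
q = -452 - 28*I (q = -4*(√(-11 - 38) + 113) = -4*(√(-49) + 113) = -4*(7*I + 113) = -4*(113 + 7*I) = -452 - 28*I ≈ -452.0 - 28.0*I)
m(57, 12) - q = (12 + 2*57) - (-452 - 28*I) = (12 + 114) + (452 + 28*I) = 126 + (452 + 28*I) = 578 + 28*I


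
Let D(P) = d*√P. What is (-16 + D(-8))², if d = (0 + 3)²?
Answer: -392 - 576*I*√2 ≈ -392.0 - 814.59*I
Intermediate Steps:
d = 9 (d = 3² = 9)
D(P) = 9*√P
(-16 + D(-8))² = (-16 + 9*√(-8))² = (-16 + 9*(2*I*√2))² = (-16 + 18*I*√2)²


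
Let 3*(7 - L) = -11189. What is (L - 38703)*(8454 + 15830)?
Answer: -2547367316/3 ≈ -8.4912e+8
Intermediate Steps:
L = 11210/3 (L = 7 - ⅓*(-11189) = 7 + 11189/3 = 11210/3 ≈ 3736.7)
(L - 38703)*(8454 + 15830) = (11210/3 - 38703)*(8454 + 15830) = -104899/3*24284 = -2547367316/3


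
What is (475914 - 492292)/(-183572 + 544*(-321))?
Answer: 8189/179098 ≈ 0.045724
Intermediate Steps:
(475914 - 492292)/(-183572 + 544*(-321)) = -16378/(-183572 - 174624) = -16378/(-358196) = -16378*(-1/358196) = 8189/179098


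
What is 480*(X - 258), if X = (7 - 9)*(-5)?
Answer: -119040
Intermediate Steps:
X = 10 (X = -2*(-5) = 10)
480*(X - 258) = 480*(10 - 258) = 480*(-248) = -119040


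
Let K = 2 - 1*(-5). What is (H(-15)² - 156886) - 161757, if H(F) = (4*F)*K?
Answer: -142243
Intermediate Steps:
K = 7 (K = 2 + 5 = 7)
H(F) = 28*F (H(F) = (4*F)*7 = 28*F)
(H(-15)² - 156886) - 161757 = ((28*(-15))² - 156886) - 161757 = ((-420)² - 156886) - 161757 = (176400 - 156886) - 161757 = 19514 - 161757 = -142243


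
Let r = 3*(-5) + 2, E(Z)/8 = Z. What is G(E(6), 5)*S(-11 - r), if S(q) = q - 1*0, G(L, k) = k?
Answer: 10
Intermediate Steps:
E(Z) = 8*Z
r = -13 (r = -15 + 2 = -13)
S(q) = q (S(q) = q + 0 = q)
G(E(6), 5)*S(-11 - r) = 5*(-11 - 1*(-13)) = 5*(-11 + 13) = 5*2 = 10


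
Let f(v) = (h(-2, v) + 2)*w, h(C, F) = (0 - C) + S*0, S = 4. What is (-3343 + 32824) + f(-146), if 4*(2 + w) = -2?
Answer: 29471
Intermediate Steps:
w = -5/2 (w = -2 + (¼)*(-2) = -2 - ½ = -5/2 ≈ -2.5000)
h(C, F) = -C (h(C, F) = (0 - C) + 4*0 = -C + 0 = -C)
f(v) = -10 (f(v) = (-1*(-2) + 2)*(-5/2) = (2 + 2)*(-5/2) = 4*(-5/2) = -10)
(-3343 + 32824) + f(-146) = (-3343 + 32824) - 10 = 29481 - 10 = 29471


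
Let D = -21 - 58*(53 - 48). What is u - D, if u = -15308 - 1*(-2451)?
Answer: -12546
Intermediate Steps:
u = -12857 (u = -15308 + 2451 = -12857)
D = -311 (D = -21 - 58*5 = -21 - 290 = -311)
u - D = -12857 - 1*(-311) = -12857 + 311 = -12546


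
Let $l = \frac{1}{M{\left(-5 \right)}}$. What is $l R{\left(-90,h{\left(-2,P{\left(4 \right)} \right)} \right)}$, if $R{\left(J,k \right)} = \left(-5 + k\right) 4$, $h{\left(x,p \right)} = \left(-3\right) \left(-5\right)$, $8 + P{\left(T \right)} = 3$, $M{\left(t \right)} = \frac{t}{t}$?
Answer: $40$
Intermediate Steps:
$M{\left(t \right)} = 1$
$P{\left(T \right)} = -5$ ($P{\left(T \right)} = -8 + 3 = -5$)
$h{\left(x,p \right)} = 15$
$R{\left(J,k \right)} = -20 + 4 k$
$l = 1$ ($l = 1^{-1} = 1$)
$l R{\left(-90,h{\left(-2,P{\left(4 \right)} \right)} \right)} = 1 \left(-20 + 4 \cdot 15\right) = 1 \left(-20 + 60\right) = 1 \cdot 40 = 40$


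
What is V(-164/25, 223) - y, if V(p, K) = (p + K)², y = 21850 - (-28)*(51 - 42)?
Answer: 15465171/625 ≈ 24744.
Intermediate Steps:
y = 22102 (y = 21850 - (-28)*9 = 21850 - 1*(-252) = 21850 + 252 = 22102)
V(p, K) = (K + p)²
V(-164/25, 223) - y = (223 - 164/25)² - 1*22102 = (223 - 164*1/25)² - 22102 = (223 - 164/25)² - 22102 = (5411/25)² - 22102 = 29278921/625 - 22102 = 15465171/625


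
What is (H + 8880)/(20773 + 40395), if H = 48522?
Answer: 28701/30584 ≈ 0.93843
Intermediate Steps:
(H + 8880)/(20773 + 40395) = (48522 + 8880)/(20773 + 40395) = 57402/61168 = 57402*(1/61168) = 28701/30584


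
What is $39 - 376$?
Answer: $-337$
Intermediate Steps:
$39 - 376 = -337$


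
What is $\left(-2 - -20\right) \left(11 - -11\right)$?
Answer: $396$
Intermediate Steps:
$\left(-2 - -20\right) \left(11 - -11\right) = \left(-2 + 20\right) \left(11 + 11\right) = 18 \cdot 22 = 396$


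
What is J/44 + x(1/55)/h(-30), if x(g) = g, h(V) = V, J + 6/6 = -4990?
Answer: -374327/3300 ≈ -113.43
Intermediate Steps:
J = -4991 (J = -1 - 4990 = -4991)
J/44 + x(1/55)/h(-30) = -4991/44 + 1/(55*(-30)) = -4991*1/44 + (1/55)*(-1/30) = -4991/44 - 1/1650 = -374327/3300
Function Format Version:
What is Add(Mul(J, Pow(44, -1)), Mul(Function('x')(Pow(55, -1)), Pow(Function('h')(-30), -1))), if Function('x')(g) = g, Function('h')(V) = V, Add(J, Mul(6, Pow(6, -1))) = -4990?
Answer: Rational(-374327, 3300) ≈ -113.43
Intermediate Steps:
J = -4991 (J = Add(-1, -4990) = -4991)
Add(Mul(J, Pow(44, -1)), Mul(Function('x')(Pow(55, -1)), Pow(Function('h')(-30), -1))) = Add(Mul(-4991, Pow(44, -1)), Mul(Pow(55, -1), Pow(-30, -1))) = Add(Mul(-4991, Rational(1, 44)), Mul(Rational(1, 55), Rational(-1, 30))) = Add(Rational(-4991, 44), Rational(-1, 1650)) = Rational(-374327, 3300)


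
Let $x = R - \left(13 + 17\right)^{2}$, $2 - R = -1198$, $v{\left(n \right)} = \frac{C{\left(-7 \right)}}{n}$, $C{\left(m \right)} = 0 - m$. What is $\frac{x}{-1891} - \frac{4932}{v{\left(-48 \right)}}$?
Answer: $\frac{447665676}{13237} \approx 33819.0$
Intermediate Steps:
$C{\left(m \right)} = - m$
$v{\left(n \right)} = \frac{7}{n}$ ($v{\left(n \right)} = \frac{\left(-1\right) \left(-7\right)}{n} = \frac{7}{n}$)
$R = 1200$ ($R = 2 - -1198 = 2 + 1198 = 1200$)
$x = 300$ ($x = 1200 - \left(13 + 17\right)^{2} = 1200 - 30^{2} = 1200 - 900 = 300$)
$\frac{x}{-1891} - \frac{4932}{v{\left(-48 \right)}} = \frac{300}{-1891} - \frac{4932}{7 \frac{1}{-48}} = 300 \left(- \frac{1}{1891}\right) - \frac{4932}{7 \left(- \frac{1}{48}\right)} = - \frac{300}{1891} - \frac{4932}{- \frac{7}{48}} = - \frac{300}{1891} - - \frac{236736}{7} = - \frac{300}{1891} + \frac{236736}{7} = \frac{447665676}{13237}$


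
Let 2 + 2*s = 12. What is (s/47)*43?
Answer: 215/47 ≈ 4.5745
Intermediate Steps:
s = 5 (s = -1 + (½)*12 = -1 + 6 = 5)
(s/47)*43 = (5/47)*43 = 215/47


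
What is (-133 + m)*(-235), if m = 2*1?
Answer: 30785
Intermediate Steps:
m = 2
(-133 + m)*(-235) = (-133 + 2)*(-235) = -131*(-235) = 30785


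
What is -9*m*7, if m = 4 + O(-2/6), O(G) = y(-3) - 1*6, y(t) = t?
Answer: 315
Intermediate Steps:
O(G) = -9 (O(G) = -3 - 1*6 = -3 - 6 = -9)
m = -5 (m = 4 - 9 = -5)
-9*m*7 = -9*(-5)*7 = 45*7 = 315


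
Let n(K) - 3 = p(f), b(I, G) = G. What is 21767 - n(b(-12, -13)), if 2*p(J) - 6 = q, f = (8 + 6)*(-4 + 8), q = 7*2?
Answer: 21754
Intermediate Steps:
q = 14
f = 56 (f = 14*4 = 56)
p(J) = 10 (p(J) = 3 + (½)*14 = 3 + 7 = 10)
n(K) = 13 (n(K) = 3 + 10 = 13)
21767 - n(b(-12, -13)) = 21767 - 1*13 = 21767 - 13 = 21754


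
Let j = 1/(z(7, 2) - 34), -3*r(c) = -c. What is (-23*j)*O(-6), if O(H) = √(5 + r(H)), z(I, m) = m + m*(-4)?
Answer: 23*√3/40 ≈ 0.99593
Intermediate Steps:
r(c) = c/3 (r(c) = -(-1)*c/3 = c/3)
z(I, m) = -3*m (z(I, m) = m - 4*m = -3*m)
j = -1/40 (j = 1/(-3*2 - 34) = 1/(-6 - 34) = 1/(-40) = -1/40 ≈ -0.025000)
O(H) = √(5 + H/3)
(-23*j)*O(-6) = (-23*(-1/40))*(√(45 + 3*(-6))/3) = 23*(√(45 - 18)/3)/40 = 23*(√27/3)/40 = 23*((3*√3)/3)/40 = 23*√3/40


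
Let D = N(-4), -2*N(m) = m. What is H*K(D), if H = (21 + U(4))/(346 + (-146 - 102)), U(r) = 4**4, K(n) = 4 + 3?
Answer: 277/14 ≈ 19.786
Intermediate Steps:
N(m) = -m/2
D = 2 (D = -1/2*(-4) = 2)
K(n) = 7
U(r) = 256
H = 277/98 (H = (21 + 256)/(346 + (-146 - 102)) = 277/(346 - 248) = 277/98 ≈ 2.8265)
H*K(D) = (277/98)*7 = 277/14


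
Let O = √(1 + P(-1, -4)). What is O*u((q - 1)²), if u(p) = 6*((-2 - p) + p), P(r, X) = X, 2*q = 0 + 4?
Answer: -12*I*√3 ≈ -20.785*I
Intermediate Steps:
q = 2 (q = (0 + 4)/2 = (½)*4 = 2)
u(p) = -12 (u(p) = 6*(-2) = -12)
O = I*√3 (O = √(1 - 4) = √(-3) = I*√3 ≈ 1.732*I)
O*u((q - 1)²) = (I*√3)*(-12) = -12*I*√3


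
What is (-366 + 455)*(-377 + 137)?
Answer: -21360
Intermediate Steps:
(-366 + 455)*(-377 + 137) = 89*(-240) = -21360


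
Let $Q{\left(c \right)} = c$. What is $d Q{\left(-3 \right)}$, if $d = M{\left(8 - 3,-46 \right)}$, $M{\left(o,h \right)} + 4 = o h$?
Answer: $702$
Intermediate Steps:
$M{\left(o,h \right)} = -4 + h o$ ($M{\left(o,h \right)} = -4 + o h = -4 + h o$)
$d = -234$ ($d = -4 - 46 \left(8 - 3\right) = -4 - 230 = -234$)
$d Q{\left(-3 \right)} = \left(-234\right) \left(-3\right) = 702$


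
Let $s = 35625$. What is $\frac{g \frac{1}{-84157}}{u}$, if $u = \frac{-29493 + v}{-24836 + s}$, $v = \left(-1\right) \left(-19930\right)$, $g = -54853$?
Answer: $- \frac{591809017}{804793391} \approx -0.73536$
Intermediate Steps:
$v = 19930$
$u = - \frac{9563}{10789}$ ($u = \frac{-29493 + 19930}{-24836 + 35625} = - \frac{9563}{10789} \approx -0.88637$)
$\frac{g \frac{1}{-84157}}{u} = \frac{\left(-54853\right) \frac{1}{-84157}}{- \frac{9563}{10789}} = \left(-54853\right) \left(- \frac{1}{84157}\right) \left(- \frac{10789}{9563}\right) = \frac{54853}{84157} \left(- \frac{10789}{9563}\right) = - \frac{591809017}{804793391}$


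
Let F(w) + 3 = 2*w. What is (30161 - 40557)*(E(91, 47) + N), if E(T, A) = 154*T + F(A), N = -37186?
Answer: 239950076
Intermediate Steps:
F(w) = -3 + 2*w
E(T, A) = -3 + 2*A + 154*T (E(T, A) = 154*T + (-3 + 2*A) = -3 + 2*A + 154*T)
(30161 - 40557)*(E(91, 47) + N) = (30161 - 40557)*((-3 + 2*47 + 154*91) - 37186) = -10396*((-3 + 94 + 14014) - 37186) = -10396*(14105 - 37186) = -10396*(-23081) = 239950076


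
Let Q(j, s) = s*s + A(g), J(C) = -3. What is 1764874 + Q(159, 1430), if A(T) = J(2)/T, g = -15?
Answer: 19048871/5 ≈ 3.8098e+6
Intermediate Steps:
A(T) = -3/T
Q(j, s) = ⅕ + s² (Q(j, s) = s*s - 3/(-15) = s² - 3*(-1/15) = s² + ⅕ = ⅕ + s²)
1764874 + Q(159, 1430) = 1764874 + (⅕ + 1430²) = 1764874 + (⅕ + 2044900) = 1764874 + 10224501/5 = 19048871/5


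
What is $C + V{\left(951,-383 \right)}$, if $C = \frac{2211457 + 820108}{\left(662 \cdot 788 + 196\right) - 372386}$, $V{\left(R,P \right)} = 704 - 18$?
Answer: $\frac{105565241}{149466} \approx 706.28$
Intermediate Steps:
$V{\left(R,P \right)} = 686$
$C = \frac{3031565}{149466}$ ($C = \frac{3031565}{\left(521656 + 196\right) - 372386} = \frac{3031565}{521852 - 372386} = \frac{3031565}{149466} \approx 20.283$)
$C + V{\left(951,-383 \right)} = \frac{3031565}{149466} + 686 = \frac{105565241}{149466}$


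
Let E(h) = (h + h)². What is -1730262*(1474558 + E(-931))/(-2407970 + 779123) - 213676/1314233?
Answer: 3745680532615680040/713561493117 ≈ 5.2493e+6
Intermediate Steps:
E(h) = 4*h² (E(h) = (2*h)² = 4*h²)
-1730262*(1474558 + E(-931))/(-2407970 + 779123) - 213676/1314233 = -1730262*(1474558 + 4*(-931)²)/(-2407970 + 779123) - 213676/1314233 = -1730262/((-1628847/(1474558 + 4*866761))) - 213676*1/1314233 = -1730262/((-1628847/(1474558 + 3467044))) - 213676/1314233 = -1730262/((-1628847/4941602)) - 213676/1314233 = -1730262/((-1628847*1/4941602)) - 213676/1314233 = -1730262/(-1628847/4941602) - 213676/1314233 = -1730262*(-4941602/1628847) - 213676/1314233 = 2850088719908/542949 - 213676/1314233 = 3745680532615680040/713561493117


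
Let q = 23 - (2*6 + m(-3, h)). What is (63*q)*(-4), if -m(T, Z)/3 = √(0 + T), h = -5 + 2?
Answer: -2772 - 756*I*√3 ≈ -2772.0 - 1309.4*I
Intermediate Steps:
h = -3
m(T, Z) = -3*√T (m(T, Z) = -3*√(0 + T) = -3*√T)
q = 11 + 3*I*√3 (q = 23 - (2*6 - 3*I*√3) = 23 - (12 - 3*I*√3) = 23 + (-12 + 3*I*√3) = 11 + 3*I*√3 ≈ 11.0 + 5.1962*I)
(63*q)*(-4) = (63*(11 + 3*I*√3))*(-4) = (693 + 189*I*√3)*(-4) = -2772 - 756*I*√3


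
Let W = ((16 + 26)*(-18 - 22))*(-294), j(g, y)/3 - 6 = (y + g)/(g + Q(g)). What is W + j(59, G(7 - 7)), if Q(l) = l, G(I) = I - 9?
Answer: 29142417/59 ≈ 4.9394e+5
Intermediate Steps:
G(I) = -9 + I
j(g, y) = 18 + 3*(g + y)/(2*g) (j(g, y) = 18 + 3*((y + g)/(g + g)) = 18 + 3*((g + y)/((2*g))) = 18 + 3*((g + y)*(1/(2*g))) = 18 + 3*((g + y)/(2*g)) = 18 + 3*(g + y)/(2*g))
W = 493920 (W = (42*(-40))*(-294) = -1680*(-294) = 493920)
W + j(59, G(7 - 7)) = 493920 + (3/2)*((-9 + (7 - 7)) + 13*59)/59 = 493920 + (3/2)*(1/59)*((-9 + 0) + 767) = 493920 + (3/2)*(1/59)*(-9 + 767) = 493920 + (3/2)*(1/59)*758 = 493920 + 1137/59 = 29142417/59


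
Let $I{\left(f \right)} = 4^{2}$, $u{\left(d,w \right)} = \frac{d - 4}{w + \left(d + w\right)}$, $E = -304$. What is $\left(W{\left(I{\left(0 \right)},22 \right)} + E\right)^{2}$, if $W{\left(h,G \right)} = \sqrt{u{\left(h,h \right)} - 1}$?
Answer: $\frac{\left(608 - i \sqrt{3}\right)^{2}}{4} \approx 92415.0 - 526.54 i$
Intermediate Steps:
$u{\left(d,w \right)} = \frac{-4 + d}{d + 2 w}$
$I{\left(f \right)} = 16$
$W{\left(h,G \right)} = \sqrt{-1 + \frac{-4 + h}{3 h}}$ ($W{\left(h,G \right)} = \sqrt{\frac{-4 + h}{h + 2 h} - 1} = \sqrt{\frac{-4 + h}{3 h} - 1} = \sqrt{-1 + \frac{-4 + h}{3 h}}$)
$\left(W{\left(I{\left(0 \right)},22 \right)} + E\right)^{2} = \left(\frac{\sqrt{6} \sqrt{\frac{-2 - 16}{16}}}{3} - 304\right)^{2} = \left(\frac{\sqrt{6} \sqrt{\frac{1}{16} \left(-18\right)}}{3} - 304\right)^{2} = \left(\frac{\sqrt{6} \sqrt{- \frac{9}{8}}}{3} - 304\right)^{2} = \left(\frac{\sqrt{6} \frac{3 i \sqrt{2}}{4}}{3} - 304\right)^{2} = \left(\frac{i \sqrt{3}}{2} - 304\right)^{2} = \left(-304 + \frac{i \sqrt{3}}{2}\right)^{2}$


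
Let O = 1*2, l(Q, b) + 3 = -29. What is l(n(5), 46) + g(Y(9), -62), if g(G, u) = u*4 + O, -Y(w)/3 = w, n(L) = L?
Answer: -278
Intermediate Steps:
l(Q, b) = -32 (l(Q, b) = -3 - 29 = -32)
O = 2
Y(w) = -3*w
g(G, u) = 2 + 4*u (g(G, u) = u*4 + 2 = 4*u + 2 = 2 + 4*u)
l(n(5), 46) + g(Y(9), -62) = -32 + (2 + 4*(-62)) = -32 + (2 - 248) = -32 - 246 = -278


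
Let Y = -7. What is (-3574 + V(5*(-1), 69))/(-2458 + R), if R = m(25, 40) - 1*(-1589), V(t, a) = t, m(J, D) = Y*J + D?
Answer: 3579/1004 ≈ 3.5647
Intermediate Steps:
m(J, D) = D - 7*J (m(J, D) = -7*J + D = D - 7*J)
R = 1454 (R = (40 - 7*25) - 1*(-1589) = (40 - 175) + 1589 = -135 + 1589 = 1454)
(-3574 + V(5*(-1), 69))/(-2458 + R) = (-3574 + 5*(-1))/(-2458 + 1454) = (-3574 - 5)/(-1004) = -3579*(-1/1004) = 3579/1004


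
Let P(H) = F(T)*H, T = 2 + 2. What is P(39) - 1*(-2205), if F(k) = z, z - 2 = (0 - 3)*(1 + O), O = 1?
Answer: 2049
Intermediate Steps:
z = -4 (z = 2 + (0 - 3)*(1 + 1) = 2 - 3*2 = 2 - 6 = -4)
T = 4
F(k) = -4
P(H) = -4*H
P(39) - 1*(-2205) = -4*39 - 1*(-2205) = -156 + 2205 = 2049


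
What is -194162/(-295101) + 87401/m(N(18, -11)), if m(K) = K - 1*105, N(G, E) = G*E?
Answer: -8577763805/29805201 ≈ -287.79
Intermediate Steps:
N(G, E) = E*G
m(K) = -105 + K (m(K) = K - 105 = -105 + K)
-194162/(-295101) + 87401/m(N(18, -11)) = -194162/(-295101) + 87401/(-105 - 11*18) = -194162*(-1/295101) + 87401/(-105 - 198) = 194162/295101 + 87401/(-303) = 194162/295101 + 87401*(-1/303) = 194162/295101 - 87401/303 = -8577763805/29805201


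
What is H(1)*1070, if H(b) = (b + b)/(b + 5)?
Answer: 1070/3 ≈ 356.67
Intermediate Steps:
H(b) = 2*b/(5 + b) (H(b) = (2*b)/(5 + b) = 2*b/(5 + b))
H(1)*1070 = (2*1/(5 + 1))*1070 = (2*1/6)*1070 = (2*1*(1/6))*1070 = (1/3)*1070 = 1070/3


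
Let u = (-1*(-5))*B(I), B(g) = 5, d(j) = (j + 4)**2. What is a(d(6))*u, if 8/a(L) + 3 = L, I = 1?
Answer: 200/97 ≈ 2.0619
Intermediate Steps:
d(j) = (4 + j)**2
a(L) = 8/(-3 + L)
u = 25 (u = -1*(-5)*5 = 5*5 = 25)
a(d(6))*u = (8/(-3 + (4 + 6)**2))*25 = (8/(-3 + 10**2))*25 = (8/(-3 + 100))*25 = (8/97)*25 = 200/97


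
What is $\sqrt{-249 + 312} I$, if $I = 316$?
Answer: $948 \sqrt{7} \approx 2508.2$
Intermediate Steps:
$\sqrt{-249 + 312} I = \sqrt{-249 + 312} \cdot 316 = \sqrt{63} \cdot 316 = 3 \sqrt{7} \cdot 316 = 948 \sqrt{7}$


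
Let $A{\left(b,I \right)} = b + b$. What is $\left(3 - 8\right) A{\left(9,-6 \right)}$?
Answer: $-90$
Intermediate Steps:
$A{\left(b,I \right)} = 2 b$
$\left(3 - 8\right) A{\left(9,-6 \right)} = \left(3 - 8\right) 2 \cdot 9 = \left(3 - 8\right) 18 = \left(-5\right) 18 = -90$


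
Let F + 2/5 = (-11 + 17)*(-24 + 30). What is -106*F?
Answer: -18868/5 ≈ -3773.6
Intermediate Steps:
F = 178/5 (F = -⅖ + (-11 + 17)*(-24 + 30) = -⅖ + 6*6 = -⅖ + 36 = 178/5 ≈ 35.600)
-106*F = -106*178/5 = -18868/5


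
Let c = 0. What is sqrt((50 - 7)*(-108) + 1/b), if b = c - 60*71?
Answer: I*sqrt(21069364665)/2130 ≈ 68.147*I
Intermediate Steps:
b = -4260 (b = 0 - 60*71 = 0 - 4260 = -4260)
sqrt((50 - 7)*(-108) + 1/b) = sqrt((50 - 7)*(-108) + 1/(-4260)) = sqrt(43*(-108) - 1/4260) = sqrt(-4644 - 1/4260) = sqrt(-19783441/4260) = I*sqrt(21069364665)/2130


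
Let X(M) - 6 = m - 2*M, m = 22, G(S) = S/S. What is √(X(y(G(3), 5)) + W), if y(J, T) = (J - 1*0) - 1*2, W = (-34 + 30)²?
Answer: √46 ≈ 6.7823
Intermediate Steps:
G(S) = 1
W = 16 (W = (-4)² = 16)
y(J, T) = -2 + J (y(J, T) = (J + 0) - 2 = J - 2 = -2 + J)
X(M) = 28 - 2*M (X(M) = 6 + (22 - 2*M) = 28 - 2*M)
√(X(y(G(3), 5)) + W) = √((28 - 2*(-2 + 1)) + 16) = √((28 - 2*(-1)) + 16) = √((28 + 2) + 16) = √(30 + 16) = √46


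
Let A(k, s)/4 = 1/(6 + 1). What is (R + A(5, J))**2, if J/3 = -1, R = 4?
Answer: 1024/49 ≈ 20.898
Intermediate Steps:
J = -3 (J = 3*(-1) = -3)
A(k, s) = 4/7 (A(k, s) = 4/(6 + 1) = 4/7)
(R + A(5, J))**2 = (4 + 4/7)**2 = (32/7)**2 = 1024/49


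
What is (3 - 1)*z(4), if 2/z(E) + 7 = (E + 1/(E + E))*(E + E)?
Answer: 2/13 ≈ 0.15385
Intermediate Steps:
z(E) = 2/(-7 + 2*E*(E + 1/(2*E))) (z(E) = 2/(-7 + (E + 1/(E + E))*(E + E)) = 2/(-7 + (E + 1/(2*E))*(2*E)) = 2/(-7 + 2*E*(E + 1/(2*E))))
(3 - 1)*z(4) = (3 - 1)/(-3 + 4²) = 2/(-3 + 16) = 2/13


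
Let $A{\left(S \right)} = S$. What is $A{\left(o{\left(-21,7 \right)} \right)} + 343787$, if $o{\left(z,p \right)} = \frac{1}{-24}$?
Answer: $\frac{8250887}{24} \approx 3.4379 \cdot 10^{5}$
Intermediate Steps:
$o{\left(z,p \right)} = - \frac{1}{24}$
$A{\left(o{\left(-21,7 \right)} \right)} + 343787 = - \frac{1}{24} + 343787 = \frac{8250887}{24}$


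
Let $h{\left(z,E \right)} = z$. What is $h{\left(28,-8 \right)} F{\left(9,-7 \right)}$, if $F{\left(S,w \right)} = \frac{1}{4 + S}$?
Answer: $\frac{28}{13} \approx 2.1538$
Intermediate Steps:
$h{\left(28,-8 \right)} F{\left(9,-7 \right)} = \frac{28}{4 + 9} = \frac{28}{13}$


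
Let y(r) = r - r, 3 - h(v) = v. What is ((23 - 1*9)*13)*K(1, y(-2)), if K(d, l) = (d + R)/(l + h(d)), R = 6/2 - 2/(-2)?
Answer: 455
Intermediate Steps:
h(v) = 3 - v
R = 4 (R = 6*(½) - 2*(-½) = 3 + 1 = 4)
y(r) = 0
K(d, l) = (4 + d)/(3 + l - d) (K(d, l) = (d + 4)/(l + (3 - d)) = (4 + d)/(3 + l - d))
((23 - 1*9)*13)*K(1, y(-2)) = ((23 - 1*9)*13)*((4 + 1)/(3 + 0 - 1*1)) = ((23 - 9)*13)*(5/(3 + 0 - 1)) = (14*13)*(5/2) = 182*((½)*5) = 182*(5/2) = 455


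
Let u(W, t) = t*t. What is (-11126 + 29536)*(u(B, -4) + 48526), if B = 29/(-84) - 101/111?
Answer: 893658220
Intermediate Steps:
B = -3901/3108 (B = 29*(-1/84) - 101*1/111 = -29/84 - 101/111 = -3901/3108 ≈ -1.2551)
u(W, t) = t**2
(-11126 + 29536)*(u(B, -4) + 48526) = (-11126 + 29536)*((-4)**2 + 48526) = 18410*(16 + 48526) = 18410*48542 = 893658220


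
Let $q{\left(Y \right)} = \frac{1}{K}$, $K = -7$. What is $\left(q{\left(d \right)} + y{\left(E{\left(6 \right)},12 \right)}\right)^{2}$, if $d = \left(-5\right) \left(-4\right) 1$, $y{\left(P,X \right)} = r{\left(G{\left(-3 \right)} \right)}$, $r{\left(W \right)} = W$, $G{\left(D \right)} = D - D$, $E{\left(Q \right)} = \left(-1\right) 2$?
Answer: $\frac{1}{49} \approx 0.020408$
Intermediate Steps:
$E{\left(Q \right)} = -2$
$G{\left(D \right)} = 0$
$y{\left(P,X \right)} = 0$
$d = 20$ ($d = 20 \cdot 1 = 20$)
$q{\left(Y \right)} = - \frac{1}{7}$ ($q{\left(Y \right)} = \frac{1}{-7} = - \frac{1}{7}$)
$\left(q{\left(d \right)} + y{\left(E{\left(6 \right)},12 \right)}\right)^{2} = \left(- \frac{1}{7} + 0\right)^{2} = \left(- \frac{1}{7}\right)^{2} = \frac{1}{49}$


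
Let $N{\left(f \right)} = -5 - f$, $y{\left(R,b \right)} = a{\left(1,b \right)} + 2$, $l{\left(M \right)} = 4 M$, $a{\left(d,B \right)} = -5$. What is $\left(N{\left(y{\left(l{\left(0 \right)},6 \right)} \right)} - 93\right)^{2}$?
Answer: $9025$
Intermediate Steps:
$y{\left(R,b \right)} = -3$ ($y{\left(R,b \right)} = -5 + 2 = -3$)
$\left(N{\left(y{\left(l{\left(0 \right)},6 \right)} \right)} - 93\right)^{2} = \left(\left(-5 - -3\right) - 93\right)^{2} = \left(\left(-5 + 3\right) - 93\right)^{2} = \left(-2 - 93\right)^{2} = \left(-95\right)^{2} = 9025$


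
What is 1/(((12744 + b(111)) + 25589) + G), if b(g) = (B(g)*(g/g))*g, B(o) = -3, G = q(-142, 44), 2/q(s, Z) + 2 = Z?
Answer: 21/798001 ≈ 2.6316e-5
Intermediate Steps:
q(s, Z) = 2/(-2 + Z)
G = 1/21 (G = 2/(-2 + 44) = 2/42 = 2*(1/42) = 1/21 ≈ 0.047619)
b(g) = -3*g (b(g) = (-3*g/g)*g = (-3*1)*g = -3*g)
1/(((12744 + b(111)) + 25589) + G) = 1/(((12744 - 3*111) + 25589) + 1/21) = 1/(((12744 - 333) + 25589) + 1/21) = 1/((12411 + 25589) + 1/21) = 1/(38000 + 1/21) = 1/(798001/21) = 21/798001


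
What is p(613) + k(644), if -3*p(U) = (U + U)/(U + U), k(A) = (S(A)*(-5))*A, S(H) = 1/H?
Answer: -16/3 ≈ -5.3333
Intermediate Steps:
S(H) = 1/H
k(A) = -5 (k(A) = (-5/A)*A = -5)
p(U) = -⅓ (p(U) = -(U + U)/(3*(U + U)) = -2*U/(3*(2*U)) = -2*U*1/(2*U)/3 = -⅓*1 = -⅓)
p(613) + k(644) = -⅓ - 5 = -16/3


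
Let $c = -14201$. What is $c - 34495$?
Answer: $-48696$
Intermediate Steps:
$c - 34495 = -14201 - 34495 = -48696$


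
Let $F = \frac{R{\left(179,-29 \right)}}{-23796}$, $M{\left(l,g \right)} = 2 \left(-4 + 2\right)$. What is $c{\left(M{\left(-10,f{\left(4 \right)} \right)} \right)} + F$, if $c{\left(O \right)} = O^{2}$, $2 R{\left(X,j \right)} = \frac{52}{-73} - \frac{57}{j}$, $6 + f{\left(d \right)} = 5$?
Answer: $\frac{1612033571}{100752264} \approx 16.0$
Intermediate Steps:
$f{\left(d \right)} = -1$ ($f{\left(d \right)} = -6 + 5 = -1$)
$M{\left(l,g \right)} = -4$ ($M{\left(l,g \right)} = 2 \left(-2\right) = -4$)
$R{\left(X,j \right)} = - \frac{26}{73} - \frac{57}{2 j}$ ($R{\left(X,j \right)} = \frac{\frac{52}{-73} - \frac{57}{j}}{2} = \frac{52 \left(- \frac{1}{73}\right) - \frac{57}{j}}{2} = \frac{- \frac{52}{73} - \frac{57}{j}}{2} = - \frac{26}{73} - \frac{57}{2 j}$)
$F = - \frac{2653}{100752264}$ ($F = \frac{\frac{1}{146} \frac{1}{-29} \left(-4161 - -1508\right)}{-23796} = \frac{1}{146} \left(- \frac{1}{29}\right) \left(-4161 + 1508\right) \left(- \frac{1}{23796}\right) = \frac{1}{146} \left(- \frac{1}{29}\right) \left(-2653\right) \left(- \frac{1}{23796}\right) = \frac{2653}{4234} \left(- \frac{1}{23796}\right) = - \frac{2653}{100752264} \approx -2.6332 \cdot 10^{-5}$)
$c{\left(M{\left(-10,f{\left(4 \right)} \right)} \right)} + F = \left(-4\right)^{2} - \frac{2653}{100752264} = 16 - \frac{2653}{100752264} = \frac{1612033571}{100752264}$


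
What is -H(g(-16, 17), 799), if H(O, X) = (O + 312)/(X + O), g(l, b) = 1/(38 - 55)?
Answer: -5303/13582 ≈ -0.39044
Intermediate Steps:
g(l, b) = -1/17 (g(l, b) = 1/(-17) = -1/17)
H(O, X) = (312 + O)/(O + X)
-H(g(-16, 17), 799) = -(312 - 1/17)/(-1/17 + 799) = -5303/(13582/17*17) = -17*5303/(13582*17) = -1*5303/13582 = -5303/13582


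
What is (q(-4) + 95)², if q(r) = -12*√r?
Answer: 8449 - 4560*I ≈ 8449.0 - 4560.0*I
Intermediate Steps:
(q(-4) + 95)² = (-24*I + 95)² = (95 - 24*I)²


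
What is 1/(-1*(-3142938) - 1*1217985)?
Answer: 1/1924953 ≈ 5.1949e-7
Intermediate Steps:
1/(-1*(-3142938) - 1*1217985) = 1/(3142938 - 1217985) = 1/1924953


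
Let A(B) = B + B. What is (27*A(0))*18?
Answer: 0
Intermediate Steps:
A(B) = 2*B
(27*A(0))*18 = (27*(2*0))*18 = (27*0)*18 = 0*18 = 0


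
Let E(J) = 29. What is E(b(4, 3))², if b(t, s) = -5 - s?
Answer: 841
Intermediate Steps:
E(b(4, 3))² = 29² = 841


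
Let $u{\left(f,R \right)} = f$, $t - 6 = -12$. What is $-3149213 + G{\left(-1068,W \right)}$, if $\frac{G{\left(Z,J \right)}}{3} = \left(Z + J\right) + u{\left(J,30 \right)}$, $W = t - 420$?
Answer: $-3154973$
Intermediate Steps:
$t = -6$ ($t = 6 - 12 = -6$)
$W = -426$ ($W = -6 - 420 = -426$)
$G{\left(Z,J \right)} = 3 Z + 6 J$ ($G{\left(Z,J \right)} = 3 \left(\left(Z + J\right) + J\right) = 3 \left(\left(J + Z\right) + J\right) = 3 \left(Z + 2 J\right) = 3 Z + 6 J$)
$-3149213 + G{\left(-1068,W \right)} = -3149213 + \left(3 \left(-1068\right) + 6 \left(-426\right)\right) = -3149213 - 5760 = -3154973$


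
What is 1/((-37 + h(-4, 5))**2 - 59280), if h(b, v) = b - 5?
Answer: -1/57164 ≈ -1.7494e-5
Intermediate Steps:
h(b, v) = -5 + b
1/((-37 + h(-4, 5))**2 - 59280) = 1/((-37 + (-5 - 4))**2 - 59280) = 1/((-37 - 9)**2 - 59280) = 1/((-46)**2 - 59280) = 1/(2116 - 59280) = 1/(-57164) = -1/57164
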